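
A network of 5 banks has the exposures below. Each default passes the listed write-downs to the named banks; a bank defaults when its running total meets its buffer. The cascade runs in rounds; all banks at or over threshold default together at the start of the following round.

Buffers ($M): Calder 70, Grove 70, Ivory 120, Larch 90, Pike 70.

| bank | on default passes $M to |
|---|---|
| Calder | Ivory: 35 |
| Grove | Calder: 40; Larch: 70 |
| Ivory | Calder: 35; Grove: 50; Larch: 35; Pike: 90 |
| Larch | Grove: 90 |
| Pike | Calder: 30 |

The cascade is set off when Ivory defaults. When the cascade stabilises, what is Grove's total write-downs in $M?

Round 1 — Ivory defaults (initial).
  Calder: +35 → 35 < 70
  Grove: +50 → 50 < 70
  Larch: +35 → 35 < 90
  Pike: +90 → 90 ≥ 70
Round 2 — Pike defaults.
  Calder: +30 → 65 < 70
No further defaults.

50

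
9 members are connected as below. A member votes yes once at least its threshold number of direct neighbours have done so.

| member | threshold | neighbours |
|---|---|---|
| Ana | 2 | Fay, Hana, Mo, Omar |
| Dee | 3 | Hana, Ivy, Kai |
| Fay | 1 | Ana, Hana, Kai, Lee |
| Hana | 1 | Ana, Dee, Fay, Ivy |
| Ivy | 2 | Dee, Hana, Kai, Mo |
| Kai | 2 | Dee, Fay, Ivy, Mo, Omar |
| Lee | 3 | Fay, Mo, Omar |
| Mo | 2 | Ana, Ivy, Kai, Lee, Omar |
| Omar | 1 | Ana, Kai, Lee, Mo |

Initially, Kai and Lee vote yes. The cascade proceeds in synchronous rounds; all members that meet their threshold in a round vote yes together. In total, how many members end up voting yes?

9

Round 1 — Kai, Lee vote yes (initial).
Round 2 — checking thresholds:
  Dee: 1 of 3 neighbours < 3, not yet.
  Fay: 2 of 4 neighbours ≥ 1, votes yes.
  Ivy: 1 of 4 neighbours < 2, not yet.
  Mo: 2 of 5 neighbours ≥ 2, votes yes.
  Omar: 2 of 4 neighbours ≥ 1, votes yes.
Round 3 — checking thresholds:
  Ana: 3 of 4 neighbours ≥ 2, votes yes.
  Dee: 1 of 3 neighbours < 3, not yet.
  Hana: 1 of 4 neighbours ≥ 1, votes yes.
  Ivy: 2 of 4 neighbours ≥ 2, votes yes.
Round 4 — checking thresholds:
  Dee: 3 of 3 neighbours ≥ 3, votes yes.
Round 5 — no new yes votes; cascade stops.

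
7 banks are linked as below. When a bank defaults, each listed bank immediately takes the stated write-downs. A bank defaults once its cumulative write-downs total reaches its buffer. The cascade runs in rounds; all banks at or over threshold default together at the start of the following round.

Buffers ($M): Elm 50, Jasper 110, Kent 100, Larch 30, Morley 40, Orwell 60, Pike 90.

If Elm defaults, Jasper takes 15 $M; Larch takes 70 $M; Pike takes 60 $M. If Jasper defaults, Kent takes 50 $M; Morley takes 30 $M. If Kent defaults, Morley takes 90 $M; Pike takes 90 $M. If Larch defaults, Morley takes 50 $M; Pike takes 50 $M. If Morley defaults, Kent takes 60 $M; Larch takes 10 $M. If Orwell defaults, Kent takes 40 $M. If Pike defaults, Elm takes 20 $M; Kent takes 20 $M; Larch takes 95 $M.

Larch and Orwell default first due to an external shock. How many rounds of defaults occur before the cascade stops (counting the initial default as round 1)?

4

Round 1 — Larch, Orwell default (initial).
  Kent: +40 → 40 < 100
  Morley: +50 → 50 ≥ 40
  Pike: +50 → 50 < 90
Round 2 — Morley defaults.
  Kent: +60 → 100 ≥ 100
Round 3 — Kent defaults.
  Pike: +90 → 140 ≥ 90
Round 4 — Pike defaults.
  Elm: +20 → 20 < 50
No further defaults.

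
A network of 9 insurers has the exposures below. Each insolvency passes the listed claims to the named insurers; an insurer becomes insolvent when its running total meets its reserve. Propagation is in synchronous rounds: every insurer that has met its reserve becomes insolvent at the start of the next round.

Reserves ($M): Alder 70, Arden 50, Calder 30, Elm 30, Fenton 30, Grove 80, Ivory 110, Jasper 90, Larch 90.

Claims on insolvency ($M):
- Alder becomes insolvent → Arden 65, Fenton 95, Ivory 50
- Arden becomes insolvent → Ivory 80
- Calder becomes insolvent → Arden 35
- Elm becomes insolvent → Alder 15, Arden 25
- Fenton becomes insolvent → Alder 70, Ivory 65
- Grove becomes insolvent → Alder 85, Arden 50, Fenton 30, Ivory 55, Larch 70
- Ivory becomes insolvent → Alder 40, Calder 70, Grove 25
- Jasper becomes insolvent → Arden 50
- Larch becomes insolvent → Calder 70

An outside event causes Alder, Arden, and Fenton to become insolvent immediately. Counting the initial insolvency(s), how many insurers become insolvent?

5

Round 1 — Alder, Arden, Fenton become insolvent (initial).
  Ivory: +50+80+65 → 195 ≥ 110
Round 2 — Ivory becomes insolvent.
  Calder: +70 → 70 ≥ 30
  Grove: +25 → 25 < 80
Round 3 — Calder becomes insolvent.
No further insolvencies.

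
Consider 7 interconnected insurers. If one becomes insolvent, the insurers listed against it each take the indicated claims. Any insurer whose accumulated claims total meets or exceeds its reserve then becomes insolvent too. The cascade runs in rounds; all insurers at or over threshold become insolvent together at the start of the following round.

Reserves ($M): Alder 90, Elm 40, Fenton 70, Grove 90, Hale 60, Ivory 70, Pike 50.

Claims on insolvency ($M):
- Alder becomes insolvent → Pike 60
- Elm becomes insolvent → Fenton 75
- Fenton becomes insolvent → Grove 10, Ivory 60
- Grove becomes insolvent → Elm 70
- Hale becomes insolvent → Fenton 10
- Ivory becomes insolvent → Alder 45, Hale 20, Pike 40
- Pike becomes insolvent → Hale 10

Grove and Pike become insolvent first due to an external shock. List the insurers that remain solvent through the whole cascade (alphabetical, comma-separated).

Alder, Hale, Ivory

Round 1 — Grove, Pike become insolvent (initial).
  Elm: +70 → 70 ≥ 40
  Hale: +10 → 10 < 60
Round 2 — Elm becomes insolvent.
  Fenton: +75 → 75 ≥ 70
Round 3 — Fenton becomes insolvent.
  Ivory: +60 → 60 < 70
No further insolvencies.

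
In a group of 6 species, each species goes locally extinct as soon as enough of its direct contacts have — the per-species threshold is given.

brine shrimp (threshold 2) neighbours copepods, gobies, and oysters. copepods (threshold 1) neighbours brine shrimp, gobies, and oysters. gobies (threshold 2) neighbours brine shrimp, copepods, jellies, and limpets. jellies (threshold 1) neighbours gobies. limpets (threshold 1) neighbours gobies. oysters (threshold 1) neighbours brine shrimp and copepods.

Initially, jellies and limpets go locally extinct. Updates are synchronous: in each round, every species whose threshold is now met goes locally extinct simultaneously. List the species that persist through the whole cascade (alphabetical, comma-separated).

Round 1 — jellies, limpets go locally extinct (initial).
Round 2 — checking thresholds:
  gobies: 2 of 4 neighbours ≥ 2, goes locally extinct.
Round 3 — checking thresholds:
  brine shrimp: 1 of 3 neighbours < 2, holds.
  copepods: 1 of 3 neighbours ≥ 1, goes locally extinct.
Round 4 — checking thresholds:
  brine shrimp: 2 of 3 neighbours ≥ 2, goes locally extinct.
  oysters: 1 of 2 neighbours ≥ 1, goes locally extinct.
Round 5 — no new extinctions; cascade stops.

none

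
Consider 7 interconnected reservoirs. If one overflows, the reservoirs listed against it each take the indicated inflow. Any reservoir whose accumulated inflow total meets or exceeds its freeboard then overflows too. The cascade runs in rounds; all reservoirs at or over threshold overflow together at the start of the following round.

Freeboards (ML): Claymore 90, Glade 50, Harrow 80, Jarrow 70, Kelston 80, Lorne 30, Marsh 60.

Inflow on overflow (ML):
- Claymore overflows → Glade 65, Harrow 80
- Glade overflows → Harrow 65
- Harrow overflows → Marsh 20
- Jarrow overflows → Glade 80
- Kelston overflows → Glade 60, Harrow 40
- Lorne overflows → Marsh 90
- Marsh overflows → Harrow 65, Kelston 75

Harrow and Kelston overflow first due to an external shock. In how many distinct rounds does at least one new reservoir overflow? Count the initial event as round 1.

Round 1 — Harrow, Kelston overflow (initial).
  Glade: +60 → 60 ≥ 50
  Marsh: +20 → 20 < 60
Round 2 — Glade overflows.
No further overflows.

2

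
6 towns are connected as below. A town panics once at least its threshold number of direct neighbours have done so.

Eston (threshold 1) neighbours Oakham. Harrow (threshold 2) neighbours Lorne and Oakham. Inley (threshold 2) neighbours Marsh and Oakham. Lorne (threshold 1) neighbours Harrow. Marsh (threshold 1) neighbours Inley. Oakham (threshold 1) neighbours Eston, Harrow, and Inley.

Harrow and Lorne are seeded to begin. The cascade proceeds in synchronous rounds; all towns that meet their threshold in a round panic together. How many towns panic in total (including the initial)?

4

Round 1 — Harrow, Lorne panic (initial).
Round 2 — checking thresholds:
  Oakham: 1 of 3 neighbours ≥ 1, panics.
Round 3 — checking thresholds:
  Eston: 1 of 1 neighbours ≥ 1, panics.
  Inley: 1 of 2 neighbours < 2, holds.
Round 4 — no new panics; cascade stops.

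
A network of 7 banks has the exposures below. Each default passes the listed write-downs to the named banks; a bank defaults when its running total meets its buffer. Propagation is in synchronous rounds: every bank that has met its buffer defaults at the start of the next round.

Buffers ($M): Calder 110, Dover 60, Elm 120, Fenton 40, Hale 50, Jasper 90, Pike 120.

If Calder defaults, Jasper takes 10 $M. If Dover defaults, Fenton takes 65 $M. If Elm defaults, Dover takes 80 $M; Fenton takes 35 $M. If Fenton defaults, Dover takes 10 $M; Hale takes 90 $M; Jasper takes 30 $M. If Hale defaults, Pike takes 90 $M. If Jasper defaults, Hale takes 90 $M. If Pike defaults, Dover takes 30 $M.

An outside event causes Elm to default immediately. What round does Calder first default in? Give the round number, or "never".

Round 1 — Elm defaults (initial).
  Dover: +80 → 80 ≥ 60
  Fenton: +35 → 35 < 40
Round 2 — Dover defaults.
  Fenton: +65 → 100 ≥ 40
Round 3 — Fenton defaults.
  Hale: +90 → 90 ≥ 50
  Jasper: +30 → 30 < 90
Round 4 — Hale defaults.
  Pike: +90 → 90 < 120
No further defaults.

never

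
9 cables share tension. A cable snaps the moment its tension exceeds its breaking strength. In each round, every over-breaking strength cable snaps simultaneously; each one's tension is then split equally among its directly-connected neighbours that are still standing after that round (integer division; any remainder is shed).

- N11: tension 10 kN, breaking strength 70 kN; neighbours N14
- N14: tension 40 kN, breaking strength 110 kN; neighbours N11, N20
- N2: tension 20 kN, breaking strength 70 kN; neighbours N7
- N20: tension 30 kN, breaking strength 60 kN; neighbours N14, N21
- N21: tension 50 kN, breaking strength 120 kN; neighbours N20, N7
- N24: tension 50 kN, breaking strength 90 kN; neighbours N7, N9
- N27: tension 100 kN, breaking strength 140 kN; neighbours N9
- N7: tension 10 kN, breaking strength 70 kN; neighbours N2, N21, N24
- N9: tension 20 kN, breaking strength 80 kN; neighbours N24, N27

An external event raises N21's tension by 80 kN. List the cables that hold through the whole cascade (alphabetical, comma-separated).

N2, N24, N27, N9

Round 1 — N21 at 130 > 120. N21 snaps.
  N21 sheds 130 kN to N20, N7: 65 each.
    N20: 30+65 = 95 > 60
    N7: 10+65 = 75 > 70
Round 2 — N20, N7 snap.
  N20 sheds 95 kN to N14: 95 each.
    N14: 40+95 = 135 > 110
  N7 sheds 75 kN to N2, N24: 37 each (1 lost).
    N2: 20+37 = 57 ≤ 70
    N24: 50+37 = 87 ≤ 90
Round 3 — N14 snaps.
  N14 sheds 135 kN to N11: 135 each.
    N11: 10+135 = 145 > 70
Round 4 — N11 snaps.
  N11 sheds 145 kN: no online neighbours, lost.
No further breaks.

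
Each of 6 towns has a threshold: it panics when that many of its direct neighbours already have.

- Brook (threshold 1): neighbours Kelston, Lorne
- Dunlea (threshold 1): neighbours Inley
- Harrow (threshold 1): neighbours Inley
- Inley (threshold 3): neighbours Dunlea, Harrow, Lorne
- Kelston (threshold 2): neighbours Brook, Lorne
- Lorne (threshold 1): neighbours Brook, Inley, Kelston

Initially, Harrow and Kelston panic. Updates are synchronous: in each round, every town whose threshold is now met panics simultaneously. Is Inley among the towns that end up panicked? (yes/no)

no

Round 1 — Harrow, Kelston panic (initial).
Round 2 — checking thresholds:
  Brook: 1 of 2 neighbours ≥ 1, panics.
  Inley: 1 of 3 neighbours < 3, below threshold.
  Lorne: 1 of 3 neighbours ≥ 1, panics.
Round 3 — no new panics; cascade stops.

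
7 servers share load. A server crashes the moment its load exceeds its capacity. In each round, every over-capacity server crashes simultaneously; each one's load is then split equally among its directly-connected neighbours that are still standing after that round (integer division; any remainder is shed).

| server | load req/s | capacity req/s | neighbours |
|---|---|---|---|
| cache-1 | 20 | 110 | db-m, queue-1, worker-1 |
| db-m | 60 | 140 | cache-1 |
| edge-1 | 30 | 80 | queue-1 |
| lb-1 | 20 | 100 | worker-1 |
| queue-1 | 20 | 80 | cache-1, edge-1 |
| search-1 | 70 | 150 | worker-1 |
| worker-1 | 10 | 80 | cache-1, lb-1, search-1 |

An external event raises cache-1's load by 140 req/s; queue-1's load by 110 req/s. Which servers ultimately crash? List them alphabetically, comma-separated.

cache-1, edge-1, queue-1, worker-1

Round 1 — cache-1 at 160 > 110; queue-1 at 130 > 80. cache-1, queue-1 crash.
  cache-1 sheds 160 req/s to db-m, worker-1: 80 each.
    db-m: 60+80 = 140 ≤ 140
    worker-1: 10+80 = 90 > 80
  queue-1 sheds 130 req/s to edge-1: 130 each.
    edge-1: 30+130 = 160 > 80
Round 2 — edge-1, worker-1 crash.
  edge-1 sheds 160 req/s: no online neighbours, lost.
  worker-1 sheds 90 req/s to lb-1, search-1: 45 each.
    lb-1: 20+45 = 65 ≤ 100
    search-1: 70+45 = 115 ≤ 150
No further crashes.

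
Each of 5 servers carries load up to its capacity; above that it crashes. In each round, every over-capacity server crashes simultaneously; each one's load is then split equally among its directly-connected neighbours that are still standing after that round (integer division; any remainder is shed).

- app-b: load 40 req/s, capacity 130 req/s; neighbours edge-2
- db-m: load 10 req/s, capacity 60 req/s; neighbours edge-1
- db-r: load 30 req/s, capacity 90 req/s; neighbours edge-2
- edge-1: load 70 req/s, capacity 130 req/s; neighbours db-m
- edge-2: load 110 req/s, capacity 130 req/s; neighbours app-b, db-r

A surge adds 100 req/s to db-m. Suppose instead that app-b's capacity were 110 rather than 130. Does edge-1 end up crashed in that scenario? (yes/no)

With app-b's capacity at 110:
Round 1 — db-m at 110 > 60. db-m crashes.
  db-m sheds 110 req/s to edge-1: 110 each.
    edge-1: 70+110 = 180 > 130
Round 2 — edge-1 crashes.
  edge-1 sheds 180 req/s: no online neighbours, lost.
No further crashes.

yes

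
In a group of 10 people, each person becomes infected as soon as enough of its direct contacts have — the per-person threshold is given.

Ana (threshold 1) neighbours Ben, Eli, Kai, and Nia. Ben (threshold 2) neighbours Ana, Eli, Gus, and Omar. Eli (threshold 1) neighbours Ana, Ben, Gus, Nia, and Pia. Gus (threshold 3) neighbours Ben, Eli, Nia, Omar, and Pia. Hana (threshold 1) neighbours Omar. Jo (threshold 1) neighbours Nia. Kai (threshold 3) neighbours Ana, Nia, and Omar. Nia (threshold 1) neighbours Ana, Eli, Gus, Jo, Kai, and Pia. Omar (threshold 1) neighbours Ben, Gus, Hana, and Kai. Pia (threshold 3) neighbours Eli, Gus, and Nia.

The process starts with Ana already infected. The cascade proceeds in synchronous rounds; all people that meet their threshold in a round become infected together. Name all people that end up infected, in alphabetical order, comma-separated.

Round 1 — Ana becomes infected (initial).
Round 2 — checking thresholds:
  Ben: 1 of 4 neighbours < 2, holds.
  Eli: 1 of 5 neighbours ≥ 1, becomes infected.
  Kai: 1 of 3 neighbours < 3, holds.
  Nia: 1 of 6 neighbours ≥ 1, becomes infected.
Round 3 — checking thresholds:
  Ben: 2 of 4 neighbours ≥ 2, becomes infected.
  Gus: 2 of 5 neighbours < 3, holds.
  Jo: 1 of 1 neighbours ≥ 1, becomes infected.
  Kai: 2 of 3 neighbours < 3, holds.
  Pia: 2 of 3 neighbours < 3, holds.
Round 4 — checking thresholds:
  Gus: 3 of 5 neighbours ≥ 3, becomes infected.
  Kai: 2 of 3 neighbours < 3, holds.
  Omar: 1 of 4 neighbours ≥ 1, becomes infected.
  Pia: 2 of 3 neighbours < 3, holds.
Round 5 — checking thresholds:
  Hana: 1 of 1 neighbours ≥ 1, becomes infected.
  Kai: 3 of 3 neighbours ≥ 3, becomes infected.
  Pia: 3 of 3 neighbours ≥ 3, becomes infected.
Round 6 — no new infections; cascade stops.

Ana, Ben, Eli, Gus, Hana, Jo, Kai, Nia, Omar, Pia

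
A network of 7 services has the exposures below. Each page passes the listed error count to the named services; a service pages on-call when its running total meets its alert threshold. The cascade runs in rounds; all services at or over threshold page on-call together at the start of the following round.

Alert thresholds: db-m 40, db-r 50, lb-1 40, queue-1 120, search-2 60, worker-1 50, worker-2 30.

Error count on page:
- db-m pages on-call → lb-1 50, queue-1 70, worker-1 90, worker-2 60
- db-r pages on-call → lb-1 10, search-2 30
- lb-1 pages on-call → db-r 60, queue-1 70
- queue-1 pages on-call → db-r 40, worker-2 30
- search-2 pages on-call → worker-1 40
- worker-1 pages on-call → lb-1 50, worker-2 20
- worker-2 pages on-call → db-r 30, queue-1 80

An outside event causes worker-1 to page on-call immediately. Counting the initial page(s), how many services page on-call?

Round 1 — worker-1 pages on-call (initial).
  lb-1: +50 → 50 ≥ 40
  worker-2: +20 → 20 < 30
Round 2 — lb-1 pages on-call.
  db-r: +60 → 60 ≥ 50
  queue-1: +70 → 70 < 120
Round 3 — db-r pages on-call.
  search-2: +30 → 30 < 60
No further pages.

3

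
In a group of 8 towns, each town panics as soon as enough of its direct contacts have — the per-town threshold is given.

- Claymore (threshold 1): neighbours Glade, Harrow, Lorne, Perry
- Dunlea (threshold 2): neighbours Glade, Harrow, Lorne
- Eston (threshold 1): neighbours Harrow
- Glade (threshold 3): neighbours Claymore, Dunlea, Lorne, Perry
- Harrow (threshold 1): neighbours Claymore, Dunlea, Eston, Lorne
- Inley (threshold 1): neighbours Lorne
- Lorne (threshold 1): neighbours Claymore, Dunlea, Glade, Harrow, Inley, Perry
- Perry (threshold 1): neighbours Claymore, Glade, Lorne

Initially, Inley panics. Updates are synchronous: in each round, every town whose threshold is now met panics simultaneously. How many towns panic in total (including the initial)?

8

Round 1 — Inley panics (initial).
Round 2 — checking thresholds:
  Lorne: 1 of 6 neighbours ≥ 1, panics.
Round 3 — checking thresholds:
  Claymore: 1 of 4 neighbours ≥ 1, panics.
  Dunlea: 1 of 3 neighbours < 2, not yet.
  Glade: 1 of 4 neighbours < 3, not yet.
  Harrow: 1 of 4 neighbours ≥ 1, panics.
  Perry: 1 of 3 neighbours ≥ 1, panics.
Round 4 — checking thresholds:
  Dunlea: 2 of 3 neighbours ≥ 2, panics.
  Eston: 1 of 1 neighbours ≥ 1, panics.
  Glade: 3 of 4 neighbours ≥ 3, panics.
Round 5 — no new panics; cascade stops.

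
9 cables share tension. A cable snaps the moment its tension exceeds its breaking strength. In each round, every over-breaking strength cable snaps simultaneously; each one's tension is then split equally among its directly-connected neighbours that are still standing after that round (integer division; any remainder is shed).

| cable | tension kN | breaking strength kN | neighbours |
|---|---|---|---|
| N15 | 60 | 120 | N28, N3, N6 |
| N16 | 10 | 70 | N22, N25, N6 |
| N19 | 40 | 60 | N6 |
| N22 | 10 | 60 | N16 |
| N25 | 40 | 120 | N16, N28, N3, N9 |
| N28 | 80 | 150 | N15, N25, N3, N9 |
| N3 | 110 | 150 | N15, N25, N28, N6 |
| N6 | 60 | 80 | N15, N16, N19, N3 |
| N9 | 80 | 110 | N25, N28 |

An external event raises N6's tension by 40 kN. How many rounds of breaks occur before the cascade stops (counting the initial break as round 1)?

Round 1 — N6 at 100 > 80. N6 snaps.
  N6 sheds 100 kN to N15, N16, N19, N3: 25 each.
    N15: 60+25 = 85 ≤ 120
    N16: 10+25 = 35 ≤ 70
    N19: 40+25 = 65 > 60
    N3: 110+25 = 135 ≤ 150
Round 2 — N19 snaps.
  N19 sheds 65 kN: no online neighbours, lost.
No further breaks.

2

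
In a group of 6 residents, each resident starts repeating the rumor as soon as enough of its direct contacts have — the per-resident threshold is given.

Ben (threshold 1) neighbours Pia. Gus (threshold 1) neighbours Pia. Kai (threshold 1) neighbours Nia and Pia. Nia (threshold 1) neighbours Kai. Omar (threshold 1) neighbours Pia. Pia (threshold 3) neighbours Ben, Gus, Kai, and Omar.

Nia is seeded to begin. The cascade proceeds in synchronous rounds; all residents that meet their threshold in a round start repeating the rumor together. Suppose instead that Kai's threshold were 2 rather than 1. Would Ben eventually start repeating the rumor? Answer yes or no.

no

With Kai's threshold at 2:
Round 1 — Nia starts repeating the rumor (initial).
Round 2 — no new spreads; cascade stops.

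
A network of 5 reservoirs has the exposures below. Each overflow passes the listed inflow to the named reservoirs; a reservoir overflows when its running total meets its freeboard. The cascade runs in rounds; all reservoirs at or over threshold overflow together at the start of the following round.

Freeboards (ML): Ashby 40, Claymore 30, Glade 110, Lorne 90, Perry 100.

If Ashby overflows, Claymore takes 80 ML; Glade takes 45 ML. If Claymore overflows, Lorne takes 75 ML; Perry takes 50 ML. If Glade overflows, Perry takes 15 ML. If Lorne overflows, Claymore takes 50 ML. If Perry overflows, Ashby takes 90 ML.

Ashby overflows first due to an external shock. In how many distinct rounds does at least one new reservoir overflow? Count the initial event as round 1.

Round 1 — Ashby overflows (initial).
  Claymore: +80 → 80 ≥ 30
  Glade: +45 → 45 < 110
Round 2 — Claymore overflows.
  Lorne: +75 → 75 < 90
  Perry: +50 → 50 < 100
No further overflows.

2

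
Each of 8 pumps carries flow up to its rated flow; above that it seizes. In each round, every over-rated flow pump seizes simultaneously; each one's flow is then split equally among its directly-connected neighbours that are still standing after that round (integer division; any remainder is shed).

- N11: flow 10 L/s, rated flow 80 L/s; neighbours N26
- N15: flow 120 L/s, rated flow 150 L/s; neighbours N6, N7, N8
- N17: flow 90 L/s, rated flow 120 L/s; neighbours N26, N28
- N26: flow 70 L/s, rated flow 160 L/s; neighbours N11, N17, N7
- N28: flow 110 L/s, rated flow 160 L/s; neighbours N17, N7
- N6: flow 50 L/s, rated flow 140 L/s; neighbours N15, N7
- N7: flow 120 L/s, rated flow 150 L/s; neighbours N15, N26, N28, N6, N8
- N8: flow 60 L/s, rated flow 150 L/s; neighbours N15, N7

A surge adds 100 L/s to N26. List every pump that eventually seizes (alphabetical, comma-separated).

Round 1 — N26 at 170 > 160. N26 seizes.
  N26 sheds 170 L/s to N11, N17, N7: 56 each (2 lost).
    N11: 10+56 = 66 ≤ 80
    N17: 90+56 = 146 > 120
    N7: 120+56 = 176 > 150
Round 2 — N17, N7 seize.
  N17 sheds 146 L/s to N28: 146 each.
    N28: 110+146 = 256 > 160
  N7 sheds 176 L/s to N15, N28, N6, N8: 44 each.
    N15: 120+44 = 164 > 150
    N28: 256+44 = 300 > 160
    N6: 50+44 = 94 ≤ 140
    N8: 60+44 = 104 ≤ 150
Round 3 — N15, N28 seize.
  N15 sheds 164 L/s to N6, N8: 82 each.
    N6: 94+82 = 176 > 140
    N8: 104+82 = 186 > 150
  N28 sheds 300 L/s: no online neighbours, lost.
Round 4 — N6, N8 seize.
  N6 sheds 176 L/s: no online neighbours, lost.
  N8 sheds 186 L/s: no online neighbours, lost.
No further seizures.

N15, N17, N26, N28, N6, N7, N8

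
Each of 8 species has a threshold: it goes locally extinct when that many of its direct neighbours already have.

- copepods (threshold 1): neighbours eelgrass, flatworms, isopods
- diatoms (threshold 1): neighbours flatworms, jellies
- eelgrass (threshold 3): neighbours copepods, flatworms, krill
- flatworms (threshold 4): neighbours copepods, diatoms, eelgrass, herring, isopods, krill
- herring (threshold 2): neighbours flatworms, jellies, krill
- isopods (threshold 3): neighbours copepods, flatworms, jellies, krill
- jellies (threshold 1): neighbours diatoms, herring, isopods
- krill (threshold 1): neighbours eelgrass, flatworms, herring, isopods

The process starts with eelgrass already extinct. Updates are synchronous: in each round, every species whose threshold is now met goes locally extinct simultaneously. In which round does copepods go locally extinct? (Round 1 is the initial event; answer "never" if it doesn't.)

2

Round 1 — eelgrass goes locally extinct (initial).
Round 2 — checking thresholds:
  copepods: 1 of 3 neighbours ≥ 1, goes locally extinct.
  flatworms: 1 of 6 neighbours < 4, holds.
  krill: 1 of 4 neighbours ≥ 1, goes locally extinct.
Round 3 — no new extinctions; cascade stops.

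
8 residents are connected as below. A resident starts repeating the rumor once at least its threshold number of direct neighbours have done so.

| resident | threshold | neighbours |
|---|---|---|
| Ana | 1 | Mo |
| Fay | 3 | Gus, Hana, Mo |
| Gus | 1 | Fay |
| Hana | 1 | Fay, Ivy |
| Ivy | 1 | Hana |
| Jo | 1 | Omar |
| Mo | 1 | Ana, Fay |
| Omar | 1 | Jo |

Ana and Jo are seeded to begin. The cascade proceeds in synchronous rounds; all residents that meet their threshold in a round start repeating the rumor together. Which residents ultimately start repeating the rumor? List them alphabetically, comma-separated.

Ana, Jo, Mo, Omar

Round 1 — Ana, Jo start repeating the rumor (initial).
Round 2 — checking thresholds:
  Mo: 1 of 2 neighbours ≥ 1, starts repeating the rumor.
  Omar: 1 of 1 neighbours ≥ 1, starts repeating the rumor.
Round 3 — no new spreads; cascade stops.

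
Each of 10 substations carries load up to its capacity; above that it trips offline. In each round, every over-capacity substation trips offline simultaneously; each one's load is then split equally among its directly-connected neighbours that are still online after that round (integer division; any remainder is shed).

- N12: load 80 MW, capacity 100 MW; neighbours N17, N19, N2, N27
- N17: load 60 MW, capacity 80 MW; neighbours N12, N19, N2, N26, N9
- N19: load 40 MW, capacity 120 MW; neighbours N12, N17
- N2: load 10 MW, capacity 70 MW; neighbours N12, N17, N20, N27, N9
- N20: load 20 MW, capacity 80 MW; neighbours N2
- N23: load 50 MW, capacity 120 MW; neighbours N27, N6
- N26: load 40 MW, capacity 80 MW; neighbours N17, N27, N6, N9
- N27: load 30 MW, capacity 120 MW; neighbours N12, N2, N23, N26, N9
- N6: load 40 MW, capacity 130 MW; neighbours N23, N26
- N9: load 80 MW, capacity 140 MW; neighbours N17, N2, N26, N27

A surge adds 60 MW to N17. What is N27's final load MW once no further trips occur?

Round 1 — N17 at 120 > 80. N17 trips offline.
  N17 sheds 120 MW to N12, N19, N2, N26, N9: 24 each.
    N12: 80+24 = 104 > 100
    N19: 40+24 = 64 ≤ 120
    N2: 10+24 = 34 ≤ 70
    N26: 40+24 = 64 ≤ 80
    N9: 80+24 = 104 ≤ 140
Round 2 — N12 trips offline.
  N12 sheds 104 MW to N19, N2, N27: 34 each (2 lost).
    N19: 64+34 = 98 ≤ 120
    N2: 34+34 = 68 ≤ 70
    N27: 30+34 = 64 ≤ 120
No further trips.

64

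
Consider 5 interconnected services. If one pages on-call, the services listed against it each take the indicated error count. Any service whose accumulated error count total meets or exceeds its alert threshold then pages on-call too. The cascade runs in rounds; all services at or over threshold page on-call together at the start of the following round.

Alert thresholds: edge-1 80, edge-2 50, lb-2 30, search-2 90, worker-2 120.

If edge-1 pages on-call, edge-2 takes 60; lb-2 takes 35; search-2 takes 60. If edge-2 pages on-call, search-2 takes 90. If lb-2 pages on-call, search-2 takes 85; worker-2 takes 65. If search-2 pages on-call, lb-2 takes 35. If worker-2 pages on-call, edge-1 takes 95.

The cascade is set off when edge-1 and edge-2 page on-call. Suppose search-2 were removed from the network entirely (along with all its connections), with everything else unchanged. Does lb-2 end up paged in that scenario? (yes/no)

yes

With search-2 removed:
Round 1 — edge-1, edge-2 page on-call (initial).
  lb-2: +35 → 35 ≥ 30
Round 2 — lb-2 pages on-call.
  worker-2: +65 → 65 < 120
No further pages.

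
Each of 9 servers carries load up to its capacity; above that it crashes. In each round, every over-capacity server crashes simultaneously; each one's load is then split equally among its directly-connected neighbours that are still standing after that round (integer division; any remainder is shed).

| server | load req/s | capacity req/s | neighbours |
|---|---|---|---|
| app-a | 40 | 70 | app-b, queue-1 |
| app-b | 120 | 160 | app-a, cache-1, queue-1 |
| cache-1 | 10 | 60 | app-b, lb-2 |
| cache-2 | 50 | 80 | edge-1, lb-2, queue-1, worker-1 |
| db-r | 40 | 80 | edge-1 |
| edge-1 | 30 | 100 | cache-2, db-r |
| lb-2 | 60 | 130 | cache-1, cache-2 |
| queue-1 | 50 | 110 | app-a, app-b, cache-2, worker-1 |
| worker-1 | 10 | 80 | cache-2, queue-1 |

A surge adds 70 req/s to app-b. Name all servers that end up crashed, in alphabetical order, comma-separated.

app-a, app-b, cache-1, cache-2, lb-2, queue-1, worker-1

Round 1 — app-b at 190 > 160. app-b crashes.
  app-b sheds 190 req/s to app-a, cache-1, queue-1: 63 each (1 lost).
    app-a: 40+63 = 103 > 70
    cache-1: 10+63 = 73 > 60
    queue-1: 50+63 = 113 > 110
Round 2 — app-a, cache-1, queue-1 crash.
  app-a sheds 103 req/s: no online neighbours, lost.
  cache-1 sheds 73 req/s to lb-2: 73 each.
    lb-2: 60+73 = 133 > 130
  queue-1 sheds 113 req/s to cache-2, worker-1: 56 each (1 lost).
    cache-2: 50+56 = 106 > 80
    worker-1: 10+56 = 66 ≤ 80
Round 3 — cache-2, lb-2 crash.
  cache-2 sheds 106 req/s to edge-1, worker-1: 53 each.
    edge-1: 30+53 = 83 ≤ 100
    worker-1: 66+53 = 119 > 80
  lb-2 sheds 133 req/s: no online neighbours, lost.
Round 4 — worker-1 crashes.
  worker-1 sheds 119 req/s: no online neighbours, lost.
No further crashes.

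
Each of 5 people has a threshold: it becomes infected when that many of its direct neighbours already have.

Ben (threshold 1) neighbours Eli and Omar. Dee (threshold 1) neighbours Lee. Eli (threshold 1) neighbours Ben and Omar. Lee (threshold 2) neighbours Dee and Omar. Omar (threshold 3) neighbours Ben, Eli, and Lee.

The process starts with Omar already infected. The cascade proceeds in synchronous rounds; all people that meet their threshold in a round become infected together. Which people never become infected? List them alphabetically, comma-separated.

Round 1 — Omar becomes infected (initial).
Round 2 — checking thresholds:
  Ben: 1 of 2 neighbours ≥ 1, becomes infected.
  Eli: 1 of 2 neighbours ≥ 1, becomes infected.
  Lee: 1 of 2 neighbours < 2, below threshold.
Round 3 — no new infections; cascade stops.

Dee, Lee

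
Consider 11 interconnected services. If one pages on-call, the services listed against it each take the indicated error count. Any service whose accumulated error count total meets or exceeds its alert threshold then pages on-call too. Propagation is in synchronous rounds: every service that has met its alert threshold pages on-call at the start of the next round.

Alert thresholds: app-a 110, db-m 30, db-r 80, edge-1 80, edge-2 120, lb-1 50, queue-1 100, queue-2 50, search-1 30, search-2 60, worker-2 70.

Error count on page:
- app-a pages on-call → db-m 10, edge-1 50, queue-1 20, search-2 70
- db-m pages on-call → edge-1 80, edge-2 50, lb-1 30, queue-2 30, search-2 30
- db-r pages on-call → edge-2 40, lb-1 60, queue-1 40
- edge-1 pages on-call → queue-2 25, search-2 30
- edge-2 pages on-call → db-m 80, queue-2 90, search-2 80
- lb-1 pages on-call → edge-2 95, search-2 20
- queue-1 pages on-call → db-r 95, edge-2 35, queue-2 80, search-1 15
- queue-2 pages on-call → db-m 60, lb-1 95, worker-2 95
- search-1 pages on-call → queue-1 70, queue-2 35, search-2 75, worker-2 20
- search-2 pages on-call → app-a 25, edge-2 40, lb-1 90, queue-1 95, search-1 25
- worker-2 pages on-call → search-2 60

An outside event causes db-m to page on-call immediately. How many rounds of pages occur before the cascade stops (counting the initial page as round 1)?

5

Round 1 — db-m pages on-call (initial).
  edge-1: +80 → 80 ≥ 80
  edge-2: +50 → 50 < 120
  lb-1: +30 → 30 < 50
  queue-2: +30 → 30 < 50
  search-2: +30 → 30 < 60
Round 2 — edge-1 pages on-call.
  queue-2: +25 → 55 ≥ 50
  search-2: +30 → 60 ≥ 60
Round 3 — queue-2, search-2 page on-call.
  app-a: +25 → 25 < 110
  edge-2: +40 → 90 < 120
  lb-1: +95+90 → 215 ≥ 50
  queue-1: +95 → 95 < 100
  search-1: +25 → 25 < 30
  worker-2: +95 → 95 ≥ 70
Round 4 — lb-1, worker-2 page on-call.
  edge-2: +95 → 185 ≥ 120
Round 5 — edge-2 pages on-call.
No further pages.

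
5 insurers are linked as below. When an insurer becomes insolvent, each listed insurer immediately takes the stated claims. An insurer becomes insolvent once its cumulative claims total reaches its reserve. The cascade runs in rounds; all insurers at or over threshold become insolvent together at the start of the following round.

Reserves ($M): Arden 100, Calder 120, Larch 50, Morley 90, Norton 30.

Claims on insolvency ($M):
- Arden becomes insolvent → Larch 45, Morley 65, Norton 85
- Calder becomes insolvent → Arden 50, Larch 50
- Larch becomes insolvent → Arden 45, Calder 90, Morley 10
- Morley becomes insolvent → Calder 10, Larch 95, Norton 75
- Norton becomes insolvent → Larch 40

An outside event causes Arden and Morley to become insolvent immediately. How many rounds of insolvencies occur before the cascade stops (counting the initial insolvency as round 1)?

Round 1 — Arden, Morley become insolvent (initial).
  Calder: +10 → 10 < 120
  Larch: +45+95 → 140 ≥ 50
  Norton: +85+75 → 160 ≥ 30
Round 2 — Larch, Norton become insolvent.
  Calder: +90 → 100 < 120
No further insolvencies.

2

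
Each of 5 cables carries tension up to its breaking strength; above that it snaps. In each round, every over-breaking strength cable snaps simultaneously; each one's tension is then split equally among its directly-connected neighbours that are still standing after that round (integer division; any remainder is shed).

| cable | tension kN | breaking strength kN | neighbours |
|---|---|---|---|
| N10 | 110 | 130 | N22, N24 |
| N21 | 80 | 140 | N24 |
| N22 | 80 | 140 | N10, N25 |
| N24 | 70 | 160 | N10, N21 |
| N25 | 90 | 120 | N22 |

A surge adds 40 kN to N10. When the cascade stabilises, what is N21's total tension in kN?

Round 1 — N10 at 150 > 130. N10 snaps.
  N10 sheds 150 kN to N22, N24: 75 each.
    N22: 80+75 = 155 > 140
    N24: 70+75 = 145 ≤ 160
Round 2 — N22 snaps.
  N22 sheds 155 kN to N25: 155 each.
    N25: 90+155 = 245 > 120
Round 3 — N25 snaps.
  N25 sheds 245 kN: no online neighbours, lost.
No further breaks.

80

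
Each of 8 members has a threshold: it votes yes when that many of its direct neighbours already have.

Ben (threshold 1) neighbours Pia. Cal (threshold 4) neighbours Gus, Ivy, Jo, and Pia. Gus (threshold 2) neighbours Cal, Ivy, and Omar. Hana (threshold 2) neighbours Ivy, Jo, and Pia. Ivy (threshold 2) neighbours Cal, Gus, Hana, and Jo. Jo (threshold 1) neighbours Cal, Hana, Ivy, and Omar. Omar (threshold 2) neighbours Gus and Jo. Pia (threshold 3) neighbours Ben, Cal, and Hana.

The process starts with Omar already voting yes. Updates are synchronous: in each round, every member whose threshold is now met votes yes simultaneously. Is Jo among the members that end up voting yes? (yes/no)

Round 1 — Omar votes yes (initial).
Round 2 — checking thresholds:
  Gus: 1 of 3 neighbours < 2, holds.
  Jo: 1 of 4 neighbours ≥ 1, votes yes.
Round 3 — no new yes votes; cascade stops.

yes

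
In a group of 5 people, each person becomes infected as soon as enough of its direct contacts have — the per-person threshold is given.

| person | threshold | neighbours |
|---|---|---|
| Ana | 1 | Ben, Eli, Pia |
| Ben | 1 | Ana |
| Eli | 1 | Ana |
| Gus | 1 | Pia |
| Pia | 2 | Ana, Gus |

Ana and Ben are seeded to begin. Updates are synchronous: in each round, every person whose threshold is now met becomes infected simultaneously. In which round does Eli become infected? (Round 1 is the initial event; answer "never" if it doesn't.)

2

Round 1 — Ana, Ben become infected (initial).
Round 2 — checking thresholds:
  Eli: 1 of 1 neighbours ≥ 1, becomes infected.
  Pia: 1 of 2 neighbours < 2, holds.
Round 3 — no new infections; cascade stops.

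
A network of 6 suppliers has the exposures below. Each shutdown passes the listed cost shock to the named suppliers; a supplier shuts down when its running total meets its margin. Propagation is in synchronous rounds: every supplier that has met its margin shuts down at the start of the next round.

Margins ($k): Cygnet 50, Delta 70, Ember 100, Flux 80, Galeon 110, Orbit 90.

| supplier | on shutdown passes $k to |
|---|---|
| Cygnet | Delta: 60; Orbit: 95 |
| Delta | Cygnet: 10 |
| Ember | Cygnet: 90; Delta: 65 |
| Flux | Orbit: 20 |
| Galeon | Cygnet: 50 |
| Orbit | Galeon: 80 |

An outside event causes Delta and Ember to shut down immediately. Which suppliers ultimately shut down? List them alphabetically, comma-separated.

Round 1 — Delta, Ember shut down (initial).
  Cygnet: +10+90 → 100 ≥ 50
Round 2 — Cygnet shuts down.
  Orbit: +95 → 95 ≥ 90
Round 3 — Orbit shuts down.
  Galeon: +80 → 80 < 110
No further shutdowns.

Cygnet, Delta, Ember, Orbit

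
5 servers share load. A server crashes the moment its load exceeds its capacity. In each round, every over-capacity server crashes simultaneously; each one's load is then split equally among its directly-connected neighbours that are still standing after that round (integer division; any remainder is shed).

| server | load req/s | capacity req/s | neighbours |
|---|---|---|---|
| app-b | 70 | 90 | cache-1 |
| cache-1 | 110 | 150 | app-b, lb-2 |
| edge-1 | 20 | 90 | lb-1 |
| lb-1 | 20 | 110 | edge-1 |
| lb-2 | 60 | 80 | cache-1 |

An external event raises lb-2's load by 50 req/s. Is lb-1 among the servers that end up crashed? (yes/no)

no

Round 1 — lb-2 at 110 > 80. lb-2 crashes.
  lb-2 sheds 110 req/s to cache-1: 110 each.
    cache-1: 110+110 = 220 > 150
Round 2 — cache-1 crashes.
  cache-1 sheds 220 req/s to app-b: 220 each.
    app-b: 70+220 = 290 > 90
Round 3 — app-b crashes.
  app-b sheds 290 req/s: no online neighbours, lost.
No further crashes.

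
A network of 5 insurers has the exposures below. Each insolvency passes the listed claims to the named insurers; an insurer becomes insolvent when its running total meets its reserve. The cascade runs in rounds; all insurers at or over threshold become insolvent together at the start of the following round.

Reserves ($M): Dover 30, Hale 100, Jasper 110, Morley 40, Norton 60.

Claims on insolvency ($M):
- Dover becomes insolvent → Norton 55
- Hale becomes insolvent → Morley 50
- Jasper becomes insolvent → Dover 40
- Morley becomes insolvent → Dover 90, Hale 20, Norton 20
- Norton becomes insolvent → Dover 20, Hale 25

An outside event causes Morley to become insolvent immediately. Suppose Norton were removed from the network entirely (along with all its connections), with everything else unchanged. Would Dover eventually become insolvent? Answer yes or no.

yes

With Norton removed:
Round 1 — Morley becomes insolvent (initial).
  Dover: +90 → 90 ≥ 30
  Hale: +20 → 20 < 100
Round 2 — Dover becomes insolvent.
No further insolvencies.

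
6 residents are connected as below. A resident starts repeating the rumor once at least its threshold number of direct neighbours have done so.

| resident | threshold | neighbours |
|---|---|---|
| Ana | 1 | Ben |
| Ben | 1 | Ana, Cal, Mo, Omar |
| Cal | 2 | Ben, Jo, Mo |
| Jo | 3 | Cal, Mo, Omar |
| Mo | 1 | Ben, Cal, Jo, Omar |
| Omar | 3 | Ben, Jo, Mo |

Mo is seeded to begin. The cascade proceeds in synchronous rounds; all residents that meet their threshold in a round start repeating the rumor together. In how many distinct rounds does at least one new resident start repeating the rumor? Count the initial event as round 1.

3

Round 1 — Mo starts repeating the rumor (initial).
Round 2 — checking thresholds:
  Ben: 1 of 4 neighbours ≥ 1, starts repeating the rumor.
  Cal: 1 of 3 neighbours < 2, holds.
  Jo: 1 of 3 neighbours < 3, holds.
  Omar: 1 of 3 neighbours < 3, holds.
Round 3 — checking thresholds:
  Ana: 1 of 1 neighbours ≥ 1, starts repeating the rumor.
  Cal: 2 of 3 neighbours ≥ 2, starts repeating the rumor.
  Jo: 1 of 3 neighbours < 3, holds.
  Omar: 2 of 3 neighbours < 3, holds.
Round 4 — no new spreads; cascade stops.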